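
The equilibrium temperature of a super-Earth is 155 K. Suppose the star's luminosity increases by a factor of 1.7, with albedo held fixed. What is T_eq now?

T_eq ∝ L^(1/4) · d^(−1/2).
T′ = 155 × 1.7^(1/4) = 177 K.

T_eq ≈ 177 K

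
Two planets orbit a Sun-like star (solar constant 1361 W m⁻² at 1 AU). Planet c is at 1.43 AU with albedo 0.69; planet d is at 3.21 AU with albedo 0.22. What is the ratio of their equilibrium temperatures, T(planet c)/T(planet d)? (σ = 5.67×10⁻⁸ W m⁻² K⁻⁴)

T₁/T₂ ≈ 1.190

T_eq = [S₀(1−A)/(4σd²)]^(1/4), so T ∝ (1−A)^(1/4) / √d.
T₁ = [1361×0.31/(4×5.67×10⁻⁸×1.43²)]^(1/4) = 173.67 K.
T₂ = [1361×0.78/(4×5.67×10⁻⁸×3.21²)]^(1/4) = 145.99 K.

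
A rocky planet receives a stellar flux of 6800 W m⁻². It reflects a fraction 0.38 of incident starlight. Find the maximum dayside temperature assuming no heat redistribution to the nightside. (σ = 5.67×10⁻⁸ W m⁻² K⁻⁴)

With no redistribution each surface element balances locally: S(1−A) = σT⁴.
T = [6800 × 0.62 / 5.67×10⁻⁸]^(1/4) = (7.44×10¹⁰)^(1/4) = 522 K.

T_ss ≈ 522 K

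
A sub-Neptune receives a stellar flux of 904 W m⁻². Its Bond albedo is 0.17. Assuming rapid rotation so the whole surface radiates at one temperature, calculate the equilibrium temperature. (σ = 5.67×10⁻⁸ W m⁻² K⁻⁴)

Energy balance: absorbed = emitted ⇒ πR²·S(1−A) = 4πR²·σT_eq⁴, so T_eq⁴ = S(1−A)/(4σ).
T_eq = [904 × 0.83 / (4 × 5.67×10⁻⁸)]^(1/4) = (3.31×10⁹)^(1/4) = 240 K.

T_eq ≈ 240 K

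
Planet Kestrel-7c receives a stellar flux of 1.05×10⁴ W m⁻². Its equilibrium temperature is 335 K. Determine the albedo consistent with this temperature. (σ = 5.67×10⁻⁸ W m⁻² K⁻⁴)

A ≈ 0.73

From T_eq⁴ = S(1−A)/(4σ): 1−A = 4σT_eq⁴/S.
1−A = 4 × 5.67×10⁻⁸ × (335)⁴ / 1.05×10⁴ = 0.272.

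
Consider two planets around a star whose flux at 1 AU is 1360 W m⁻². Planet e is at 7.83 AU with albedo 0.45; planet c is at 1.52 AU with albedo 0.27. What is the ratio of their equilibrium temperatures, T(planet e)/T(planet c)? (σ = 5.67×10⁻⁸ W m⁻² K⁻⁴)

T₁/T₂ ≈ 0.410

T_eq = [S₀(1−A)/(4σd²)]^(1/4), so T ∝ (1−A)^(1/4) / √d.
T₁ = [1360×0.55/(4×5.67×10⁻⁸×7.83²)]^(1/4) = 85.64 K.
T₂ = [1360×0.73/(4×5.67×10⁻⁸×1.52²)]^(1/4) = 208.63 K.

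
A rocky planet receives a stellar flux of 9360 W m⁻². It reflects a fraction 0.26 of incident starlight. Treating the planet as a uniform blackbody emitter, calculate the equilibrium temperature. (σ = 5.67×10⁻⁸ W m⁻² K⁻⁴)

T_eq ≈ 418 K

Energy balance: absorbed = emitted ⇒ πR²·S(1−A) = 4πR²·σT_eq⁴, so T_eq⁴ = S(1−A)/(4σ).
T_eq = [9360 × 0.74 / (4 × 5.67×10⁻⁸)]^(1/4) = (3.05×10¹⁰)^(1/4) = 418 K.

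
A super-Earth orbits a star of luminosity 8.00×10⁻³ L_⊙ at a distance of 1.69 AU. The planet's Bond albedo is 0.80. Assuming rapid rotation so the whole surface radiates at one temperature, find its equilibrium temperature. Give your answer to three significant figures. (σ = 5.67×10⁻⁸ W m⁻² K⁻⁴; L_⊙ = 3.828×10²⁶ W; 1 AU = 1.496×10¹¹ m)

T_eq ≈ 42.8 K

d = 1.69 AU = 2.53×10¹¹ m.
L = 8.00×10⁻³ × 3.828×10²⁶ = 3.06×10²⁴ W.
Flux: S = L/(4πd²) = 3.06×10²⁴/(4π×(2.53×10¹¹)²) = 3.81 W m⁻².
Energy balance: absorbed = emitted ⇒ πR²·S(1−A) = 4πR²·σT_eq⁴, so T_eq⁴ = S(1−A)/(4σ).
T_eq = [3.81 × 0.20 / (4 × 5.67×10⁻⁸)]^(1/4) = (3.36×10⁶)^(1/4) = 42.8 K.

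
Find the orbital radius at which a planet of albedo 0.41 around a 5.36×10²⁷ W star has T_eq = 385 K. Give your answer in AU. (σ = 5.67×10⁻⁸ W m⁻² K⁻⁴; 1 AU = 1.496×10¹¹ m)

From T_eq⁴ = L(1−A)/(16πσd²): d = √[L(1−A)/(16πσT_eq⁴)].
d = √[5.36×10²⁷ × 0.59 / (16π × 5.67×10⁻⁸ × (385)⁴)] = 2.25×10¹¹ m = 1.50 AU.

d ≈ 1.50 AU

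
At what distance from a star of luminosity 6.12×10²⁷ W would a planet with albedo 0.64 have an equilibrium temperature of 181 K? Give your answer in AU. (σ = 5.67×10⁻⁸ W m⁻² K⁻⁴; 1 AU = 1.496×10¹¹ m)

d ≈ 5.67 AU

From T_eq⁴ = L(1−A)/(16πσd²): d = √[L(1−A)/(16πσT_eq⁴)].
d = √[6.12×10²⁷ × 0.36 / (16π × 5.67×10⁻⁸ × (181)⁴)] = 8.49×10¹¹ m = 5.67 AU.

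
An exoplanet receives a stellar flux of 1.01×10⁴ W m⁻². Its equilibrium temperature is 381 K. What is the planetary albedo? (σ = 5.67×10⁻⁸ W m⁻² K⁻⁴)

From T_eq⁴ = S(1−A)/(4σ): 1−A = 4σT_eq⁴/S.
1−A = 4 × 5.67×10⁻⁸ × (381)⁴ / 1.01×10⁴ = 0.473.

A ≈ 0.53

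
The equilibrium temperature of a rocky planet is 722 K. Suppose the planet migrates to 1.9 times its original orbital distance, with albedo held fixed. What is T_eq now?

T_eq ≈ 524 K

T_eq ∝ L^(1/4) · d^(−1/2).
T′ = 722 / 1.9^(1/2) = 524 K.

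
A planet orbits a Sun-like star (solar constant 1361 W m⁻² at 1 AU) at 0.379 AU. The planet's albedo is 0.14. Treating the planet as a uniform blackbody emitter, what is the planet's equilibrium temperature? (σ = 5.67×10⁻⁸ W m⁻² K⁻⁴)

Flux at 0.379 AU: S = 1361/0.379² = 9480 W m⁻².
Energy balance: absorbed = emitted ⇒ πR²·S(1−A) = 4πR²·σT_eq⁴, so T_eq⁴ = S(1−A)/(4σ).
T_eq = [9480 × 0.86 / (4 × 5.67×10⁻⁸)]^(1/4) = (3.59×10¹⁰)^(1/4) = 435 K.

T_eq ≈ 435 K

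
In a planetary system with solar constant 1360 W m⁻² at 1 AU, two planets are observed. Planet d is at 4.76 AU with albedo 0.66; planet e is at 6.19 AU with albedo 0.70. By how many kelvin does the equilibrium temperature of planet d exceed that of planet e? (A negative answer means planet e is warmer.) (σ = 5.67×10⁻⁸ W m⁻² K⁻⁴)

ΔT ≈ 14.6 K

T_eq = [S₀(1−A)/(4σd²)]^(1/4), so T ∝ (1−A)^(1/4) / √d.
T₁ = [1360×0.34/(4×5.67×10⁻⁸×4.76²)]^(1/4) = 97.40 K.
T₂ = [1360×0.30/(4×5.67×10⁻⁸×6.19²)]^(1/4) = 82.78 K.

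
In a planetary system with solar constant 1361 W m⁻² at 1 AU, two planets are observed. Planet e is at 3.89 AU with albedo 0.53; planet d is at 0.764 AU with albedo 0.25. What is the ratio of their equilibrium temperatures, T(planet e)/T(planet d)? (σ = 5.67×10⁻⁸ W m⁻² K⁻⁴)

T_eq = [S₀(1−A)/(4σd²)]^(1/4), so T ∝ (1−A)^(1/4) / √d.
T₁ = [1361×0.47/(4×5.67×10⁻⁸×3.89²)]^(1/4) = 116.84 K.
T₂ = [1361×0.75/(4×5.67×10⁻⁸×0.764²)]^(1/4) = 296.33 K.

T₁/T₂ ≈ 0.394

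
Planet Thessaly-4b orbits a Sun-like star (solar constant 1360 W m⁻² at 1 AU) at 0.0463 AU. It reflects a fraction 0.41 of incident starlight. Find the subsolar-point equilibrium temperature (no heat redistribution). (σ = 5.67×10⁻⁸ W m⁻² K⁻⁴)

Flux at 0.0463 AU: S = 1360/0.0463² = 6.34×10⁵ W m⁻².
At the subsolar point the surface absorbs S(1−A) and emits σT⁴ per unit area — no factor of 4, since only the local patch is in balance.
T = [6.34×10⁵ × 0.59 / 5.67×10⁻⁸]^(1/4) = (6.60×10¹²)^(1/4) = 1600 K.

T_ss ≈ 1600 K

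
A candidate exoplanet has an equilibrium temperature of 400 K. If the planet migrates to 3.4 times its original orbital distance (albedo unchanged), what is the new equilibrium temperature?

T_eq ≈ 217 K

T_eq ∝ L^(1/4) · d^(−1/2).
T′ = 400 / 3.4^(1/2) = 217 K.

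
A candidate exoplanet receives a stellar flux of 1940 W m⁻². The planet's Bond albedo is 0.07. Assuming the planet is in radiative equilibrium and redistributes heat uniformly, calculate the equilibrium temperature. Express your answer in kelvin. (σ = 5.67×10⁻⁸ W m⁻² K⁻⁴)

Energy balance: absorbed = emitted ⇒ πR²·S(1−A) = 4πR²·σT_eq⁴, so T_eq⁴ = S(1−A)/(4σ).
T_eq = [1940 × 0.93 / (4 × 5.67×10⁻⁸)]^(1/4) = (7.96×10⁹)^(1/4) = 299 K.

T_eq ≈ 299 K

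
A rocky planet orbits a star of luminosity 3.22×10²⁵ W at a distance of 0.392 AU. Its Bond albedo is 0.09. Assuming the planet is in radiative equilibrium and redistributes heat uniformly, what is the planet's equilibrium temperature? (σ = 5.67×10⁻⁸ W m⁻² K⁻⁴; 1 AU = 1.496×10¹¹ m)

T_eq ≈ 234 K

d = 0.392 AU = 5.86×10¹⁰ m.
Flux: S = L/(4πd²) = 3.22×10²⁵/(4π×(5.86×10¹⁰)²) = 745 W m⁻².
Energy balance: absorbed = emitted ⇒ πR²·S(1−A) = 4πR²·σT_eq⁴, so T_eq⁴ = S(1−A)/(4σ).
T_eq = [745 × 0.91 / (4 × 5.67×10⁻⁸)]^(1/4) = (2.99×10⁹)^(1/4) = 234 K.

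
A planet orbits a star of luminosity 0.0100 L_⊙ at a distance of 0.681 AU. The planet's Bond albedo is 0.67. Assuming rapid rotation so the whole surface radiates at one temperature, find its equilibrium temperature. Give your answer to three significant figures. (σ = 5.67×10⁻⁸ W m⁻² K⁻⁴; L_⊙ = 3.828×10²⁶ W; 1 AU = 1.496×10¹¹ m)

d = 0.681 AU = 1.02×10¹¹ m.
L = 0.0100 × 3.828×10²⁶ = 3.83×10²⁴ W.
Flux: S = L/(4πd²) = 3.83×10²⁴/(4π×(1.02×10¹¹)²) = 29.3 W m⁻².
Energy balance: absorbed = emitted ⇒ πR²·S(1−A) = 4πR²·σT_eq⁴, so T_eq⁴ = S(1−A)/(4σ).
T_eq = [29.3 × 0.33 / (4 × 5.67×10⁻⁸)]^(1/4) = (4.27×10⁷)^(1/4) = 80.8 K.

T_eq ≈ 80.8 K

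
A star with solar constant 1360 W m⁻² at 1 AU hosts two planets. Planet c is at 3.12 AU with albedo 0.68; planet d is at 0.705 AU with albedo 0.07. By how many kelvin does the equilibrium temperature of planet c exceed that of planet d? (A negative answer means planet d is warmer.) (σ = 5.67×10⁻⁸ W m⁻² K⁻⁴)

T_eq = [S₀(1−A)/(4σd²)]^(1/4), so T ∝ (1−A)^(1/4) / √d.
T₁ = [1360×0.32/(4×5.67×10⁻⁸×3.12²)]^(1/4) = 118.49 K.
T₂ = [1360×0.93/(4×5.67×10⁻⁸×0.705²)]^(1/4) = 325.46 K.

ΔT ≈ -207.0 K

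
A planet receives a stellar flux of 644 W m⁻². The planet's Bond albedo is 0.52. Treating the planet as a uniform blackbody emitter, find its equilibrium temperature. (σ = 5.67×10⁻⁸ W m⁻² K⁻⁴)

Energy balance: absorbed = emitted ⇒ πR²·S(1−A) = 4πR²·σT_eq⁴, so T_eq⁴ = S(1−A)/(4σ).
T_eq = [644 × 0.48 / (4 × 5.67×10⁻⁸)]^(1/4) = (1.36×10⁹)^(1/4) = 192 K.

T_eq ≈ 192 K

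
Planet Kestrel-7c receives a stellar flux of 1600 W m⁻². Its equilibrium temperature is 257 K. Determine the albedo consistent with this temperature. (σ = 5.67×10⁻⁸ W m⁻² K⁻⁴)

From T_eq⁴ = S(1−A)/(4σ): 1−A = 4σT_eq⁴/S.
1−A = 4 × 5.67×10⁻⁸ × (257)⁴ / 1600 = 0.618.

A ≈ 0.38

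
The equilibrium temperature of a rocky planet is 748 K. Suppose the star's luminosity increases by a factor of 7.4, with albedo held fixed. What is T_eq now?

T_eq ≈ 1230 K

T_eq ∝ L^(1/4) · d^(−1/2).
T′ = 748 × 7.4^(1/4) = 1230 K.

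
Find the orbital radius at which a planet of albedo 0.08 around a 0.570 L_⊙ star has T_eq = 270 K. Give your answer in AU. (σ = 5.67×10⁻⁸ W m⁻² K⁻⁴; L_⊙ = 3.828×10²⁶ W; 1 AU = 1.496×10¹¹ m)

L = 0.570 × 3.828×10²⁶ = 2.18×10²⁶ W.
From T_eq⁴ = L(1−A)/(16πσd²): d = √[L(1−A)/(16πσT_eq⁴)].
d = √[2.18×10²⁶ × 0.92 / (16π × 5.67×10⁻⁸ × (270)⁴)] = 1.15×10¹¹ m = 0.770 AU.

d ≈ 0.770 AU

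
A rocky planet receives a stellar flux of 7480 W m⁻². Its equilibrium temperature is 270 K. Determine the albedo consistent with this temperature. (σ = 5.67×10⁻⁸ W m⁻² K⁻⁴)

From T_eq⁴ = S(1−A)/(4σ): 1−A = 4σT_eq⁴/S.
1−A = 4 × 5.67×10⁻⁸ × (270)⁴ / 7480 = 0.161.

A ≈ 0.84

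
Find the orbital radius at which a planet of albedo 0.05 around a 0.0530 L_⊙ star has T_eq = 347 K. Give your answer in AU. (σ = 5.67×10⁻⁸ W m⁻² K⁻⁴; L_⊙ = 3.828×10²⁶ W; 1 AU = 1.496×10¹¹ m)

L = 0.0530 × 3.828×10²⁶ = 2.03×10²⁵ W.
From T_eq⁴ = L(1−A)/(16πσd²): d = √[L(1−A)/(16πσT_eq⁴)].
d = √[2.03×10²⁵ × 0.95 / (16π × 5.67×10⁻⁸ × (347)⁴)] = 2.16×10¹⁰ m = 0.144 AU.

d ≈ 0.144 AU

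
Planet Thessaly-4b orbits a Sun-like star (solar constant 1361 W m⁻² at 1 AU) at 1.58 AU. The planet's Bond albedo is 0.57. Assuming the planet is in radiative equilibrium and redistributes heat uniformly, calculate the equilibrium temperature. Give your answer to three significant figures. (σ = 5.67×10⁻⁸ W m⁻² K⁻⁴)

Flux at 1.58 AU: S = 1361/1.58² = 545 W m⁻².
Energy balance: absorbed = emitted ⇒ πR²·S(1−A) = 4πR²·σT_eq⁴, so T_eq⁴ = S(1−A)/(4σ).
T_eq = [545 × 0.43 / (4 × 5.67×10⁻⁸)]^(1/4) = (1.03×10⁹)^(1/4) = 179 K.

T_eq ≈ 179 K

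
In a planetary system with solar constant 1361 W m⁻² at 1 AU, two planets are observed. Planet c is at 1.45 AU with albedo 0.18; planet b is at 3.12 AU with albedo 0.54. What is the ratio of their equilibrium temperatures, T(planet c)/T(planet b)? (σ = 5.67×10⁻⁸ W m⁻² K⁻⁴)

T_eq = [S₀(1−A)/(4σd²)]^(1/4), so T ∝ (1−A)^(1/4) / √d.
T₁ = [1361×0.82/(4×5.67×10⁻⁸×1.45²)]^(1/4) = 219.95 K.
T₂ = [1361×0.46/(4×5.67×10⁻⁸×3.12²)]^(1/4) = 129.77 K.

T₁/T₂ ≈ 1.695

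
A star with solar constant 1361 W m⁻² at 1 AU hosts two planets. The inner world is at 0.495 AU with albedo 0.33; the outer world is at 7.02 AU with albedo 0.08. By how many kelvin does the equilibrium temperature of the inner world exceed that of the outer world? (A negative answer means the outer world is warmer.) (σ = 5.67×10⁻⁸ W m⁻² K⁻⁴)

ΔT ≈ 255.0 K

T_eq = [S₀(1−A)/(4σd²)]^(1/4), so T ∝ (1−A)^(1/4) / √d.
T₁ = [1361×0.67/(4×5.67×10⁻⁸×0.495²)]^(1/4) = 357.91 K.
T₂ = [1361×0.92/(4×5.67×10⁻⁸×7.02²)]^(1/4) = 102.88 K.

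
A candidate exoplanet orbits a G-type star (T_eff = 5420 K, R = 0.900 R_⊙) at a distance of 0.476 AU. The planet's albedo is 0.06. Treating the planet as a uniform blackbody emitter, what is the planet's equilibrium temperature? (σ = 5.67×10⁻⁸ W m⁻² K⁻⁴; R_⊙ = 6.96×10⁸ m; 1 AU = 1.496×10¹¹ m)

R_⋆ = 0.900 × 6.96×10⁸ = 6.26×10⁸ m.
d = 0.476 AU = 7.12×10¹⁰ m.
L = 4πR_⋆²σT_⋆⁴ = 4π(6.26×10⁸)² × 5.67×10⁻⁸ × (5420)⁴ = 2.41×10²⁶ W.
S = L/(4πd²) = 3790 W m⁻².
Energy balance: absorbed = emitted ⇒ πR²·S(1−A) = 4πR²·σT_eq⁴, so T_eq⁴ = S(1−A)/(4σ).
T_eq = [3790 × 0.94 / (4 × 5.67×10⁻⁸)]^(1/4) = (1.57×10¹⁰)^(1/4) = 354 K.

T_eq ≈ 354 K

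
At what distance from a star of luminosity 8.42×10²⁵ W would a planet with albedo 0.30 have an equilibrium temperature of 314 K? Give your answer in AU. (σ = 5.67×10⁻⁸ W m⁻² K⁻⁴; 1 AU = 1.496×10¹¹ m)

From T_eq⁴ = L(1−A)/(16πσd²): d = √[L(1−A)/(16πσT_eq⁴)].
d = √[8.42×10²⁵ × 0.70 / (16π × 5.67×10⁻⁸ × (314)⁴)] = 4.61×10¹⁰ m = 0.308 AU.

d ≈ 0.308 AU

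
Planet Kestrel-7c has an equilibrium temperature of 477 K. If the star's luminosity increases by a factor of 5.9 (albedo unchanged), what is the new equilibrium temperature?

T_eq ≈ 743 K

T_eq ∝ L^(1/4) · d^(−1/2).
T′ = 477 × 5.9^(1/4) = 743 K.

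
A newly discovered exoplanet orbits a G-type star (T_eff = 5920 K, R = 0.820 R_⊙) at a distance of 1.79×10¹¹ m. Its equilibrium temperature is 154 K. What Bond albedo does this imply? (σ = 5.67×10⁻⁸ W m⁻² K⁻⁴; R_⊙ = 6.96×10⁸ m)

A ≈ 0.82

R_⋆ = 0.820 × 6.96×10⁸ = 5.71×10⁸ m.
L = 4πR_⋆²σT_⋆⁴ = 4π(5.71×10⁸)² × 5.67×10⁻⁸ × (5920)⁴ = 2.85×10²⁶ W.
S = L/(4πd²) = 708 W m⁻².
From T_eq⁴ = S(1−A)/(4σ): 1−A = 4σT_eq⁴/S.
1−A = 4 × 5.67×10⁻⁸ × (154)⁴ / 708 = 0.180.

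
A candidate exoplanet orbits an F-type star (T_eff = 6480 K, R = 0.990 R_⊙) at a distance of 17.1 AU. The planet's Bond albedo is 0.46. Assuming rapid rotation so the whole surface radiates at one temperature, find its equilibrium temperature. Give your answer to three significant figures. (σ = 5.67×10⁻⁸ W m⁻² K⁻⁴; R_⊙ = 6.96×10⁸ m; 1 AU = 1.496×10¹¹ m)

T_eq ≈ 64.5 K

R_⋆ = 0.990 × 6.96×10⁸ = 6.89×10⁸ m.
d = 17.1 AU = 2.56×10¹² m.
L = 4πR_⋆²σT_⋆⁴ = 4π(6.89×10⁸)² × 5.67×10⁻⁸ × (6480)⁴ = 5.96×10²⁶ W.
S = L/(4πd²) = 7.25 W m⁻².
Energy balance: absorbed = emitted ⇒ πR²·S(1−A) = 4πR²·σT_eq⁴, so T_eq⁴ = S(1−A)/(4σ).
T_eq = [7.25 × 0.54 / (4 × 5.67×10⁻⁸)]^(1/4) = (1.73×10⁷)^(1/4) = 64.5 K.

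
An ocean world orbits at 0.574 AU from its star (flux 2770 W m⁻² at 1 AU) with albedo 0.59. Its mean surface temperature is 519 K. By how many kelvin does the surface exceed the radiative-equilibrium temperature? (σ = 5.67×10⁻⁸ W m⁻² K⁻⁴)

ΔT ≈ 167.9 K

S = 2770/0.574² = 8407 W m⁻².
T_eq = [S(1−A)/(4σ)]^(1/4) = [8407×0.41/(4×5.67×10⁻⁸)]^(1/4) = 351.1 K.
ΔT = T_surf − T_eq = 519 − 351.1.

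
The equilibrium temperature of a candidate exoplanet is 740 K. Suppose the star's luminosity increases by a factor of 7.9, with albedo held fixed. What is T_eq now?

T_eq ∝ L^(1/4) · d^(−1/2).
T′ = 740 × 7.9^(1/4) = 1240 K.

T_eq ≈ 1240 K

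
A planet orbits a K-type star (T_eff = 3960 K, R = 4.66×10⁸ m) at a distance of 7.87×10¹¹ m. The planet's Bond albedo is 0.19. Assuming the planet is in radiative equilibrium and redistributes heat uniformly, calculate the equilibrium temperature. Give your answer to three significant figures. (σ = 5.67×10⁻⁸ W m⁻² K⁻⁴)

L = 4πR_⋆²σT_⋆⁴ = 4π(4.66×10⁸)² × 5.67×10⁻⁸ × (3960)⁴ = 3.80×10²⁵ W.
S = L/(4πd²) = 4.89 W m⁻².
Energy balance: absorbed = emitted ⇒ πR²·S(1−A) = 4πR²·σT_eq⁴, so T_eq⁴ = S(1−A)/(4σ).
T_eq = [4.89 × 0.81 / (4 × 5.67×10⁻⁸)]^(1/4) = (1.75×10⁷)^(1/4) = 64.6 K.

T_eq ≈ 64.6 K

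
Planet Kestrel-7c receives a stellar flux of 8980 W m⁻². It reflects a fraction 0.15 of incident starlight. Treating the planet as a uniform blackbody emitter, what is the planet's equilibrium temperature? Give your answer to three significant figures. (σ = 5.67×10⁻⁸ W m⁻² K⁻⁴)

Energy balance: absorbed = emitted ⇒ πR²·S(1−A) = 4πR²·σT_eq⁴, so T_eq⁴ = S(1−A)/(4σ).
T_eq = [8980 × 0.85 / (4 × 5.67×10⁻⁸)]^(1/4) = (3.37×10¹⁰)^(1/4) = 428 K.

T_eq ≈ 428 K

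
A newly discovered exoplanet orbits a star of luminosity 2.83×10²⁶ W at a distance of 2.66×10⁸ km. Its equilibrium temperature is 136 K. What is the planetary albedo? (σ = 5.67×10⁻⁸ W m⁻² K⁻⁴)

A ≈ 0.76

d = 2.66×10⁸ km = 2.66×10¹¹ m.
Flux: S = L/(4πd²) = 2.83×10²⁶/(4π×(2.66×10¹¹)²) = 318 W m⁻².
From T_eq⁴ = S(1−A)/(4σ): 1−A = 4σT_eq⁴/S.
1−A = 4 × 5.67×10⁻⁸ × (136)⁴ / 318 = 0.244.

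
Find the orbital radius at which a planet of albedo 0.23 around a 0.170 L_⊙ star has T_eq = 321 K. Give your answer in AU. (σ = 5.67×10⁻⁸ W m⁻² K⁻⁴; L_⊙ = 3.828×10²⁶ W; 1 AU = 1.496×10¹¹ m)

L = 0.170 × 3.828×10²⁶ = 6.51×10²⁵ W.
From T_eq⁴ = L(1−A)/(16πσd²): d = √[L(1−A)/(16πσT_eq⁴)].
d = √[6.51×10²⁵ × 0.77 / (16π × 5.67×10⁻⁸ × (321)⁴)] = 4.07×10¹⁰ m = 0.272 AU.

d ≈ 0.272 AU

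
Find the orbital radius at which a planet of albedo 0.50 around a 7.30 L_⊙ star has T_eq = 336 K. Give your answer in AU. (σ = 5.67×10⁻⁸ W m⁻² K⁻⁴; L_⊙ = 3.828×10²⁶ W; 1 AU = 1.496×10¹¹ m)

d ≈ 1.31 AU

L = 7.30 × 3.828×10²⁶ = 2.79×10²⁷ W.
From T_eq⁴ = L(1−A)/(16πσd²): d = √[L(1−A)/(16πσT_eq⁴)].
d = √[2.79×10²⁷ × 0.50 / (16π × 5.67×10⁻⁸ × (336)⁴)] = 1.96×10¹¹ m = 1.31 AU.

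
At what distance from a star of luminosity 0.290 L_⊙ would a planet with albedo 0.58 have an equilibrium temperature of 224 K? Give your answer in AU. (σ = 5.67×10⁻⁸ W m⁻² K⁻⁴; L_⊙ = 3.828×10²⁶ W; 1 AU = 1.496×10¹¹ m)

d ≈ 0.539 AU

L = 0.290 × 3.828×10²⁶ = 1.11×10²⁶ W.
From T_eq⁴ = L(1−A)/(16πσd²): d = √[L(1−A)/(16πσT_eq⁴)].
d = √[1.11×10²⁶ × 0.42 / (16π × 5.67×10⁻⁸ × (224)⁴)] = 8.06×10¹⁰ m = 0.539 AU.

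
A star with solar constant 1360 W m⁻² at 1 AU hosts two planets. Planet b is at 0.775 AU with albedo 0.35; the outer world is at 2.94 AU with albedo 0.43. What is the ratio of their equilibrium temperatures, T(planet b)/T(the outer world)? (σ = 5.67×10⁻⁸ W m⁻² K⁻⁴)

T_eq = [S₀(1−A)/(4σd²)]^(1/4), so T ∝ (1−A)^(1/4) / √d.
T₁ = [1360×0.65/(4×5.67×10⁻⁸×0.775²)]^(1/4) = 283.83 K.
T₂ = [1360×0.57/(4×5.67×10⁻⁸×2.94²)]^(1/4) = 141.02 K.

T₁/T₂ ≈ 2.013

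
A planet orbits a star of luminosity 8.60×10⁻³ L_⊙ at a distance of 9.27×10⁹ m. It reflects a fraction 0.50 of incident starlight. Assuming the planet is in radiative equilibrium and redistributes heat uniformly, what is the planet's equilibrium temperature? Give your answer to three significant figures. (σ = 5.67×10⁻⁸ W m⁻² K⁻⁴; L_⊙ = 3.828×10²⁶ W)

T_eq ≈ 286 K

L = 8.60×10⁻³ × 3.828×10²⁶ = 3.29×10²⁴ W.
Flux: S = L/(4πd²) = 3.29×10²⁴/(4π×(9.27×10⁹)²) = 3050 W m⁻².
Energy balance: absorbed = emitted ⇒ πR²·S(1−A) = 4πR²·σT_eq⁴, so T_eq⁴ = S(1−A)/(4σ).
T_eq = [3050 × 0.50 / (4 × 5.67×10⁻⁸)]^(1/4) = (6.72×10⁹)^(1/4) = 286 K.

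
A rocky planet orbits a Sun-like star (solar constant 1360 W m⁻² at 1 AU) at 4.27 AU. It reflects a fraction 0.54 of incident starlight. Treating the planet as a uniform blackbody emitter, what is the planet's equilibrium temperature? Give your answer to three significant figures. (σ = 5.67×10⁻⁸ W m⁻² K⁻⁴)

T_eq ≈ 111 K

Flux at 4.27 AU: S = 1360/4.27² = 74.6 W m⁻².
Energy balance: absorbed = emitted ⇒ πR²·S(1−A) = 4πR²·σT_eq⁴, so T_eq⁴ = S(1−A)/(4σ).
T_eq = [74.6 × 0.46 / (4 × 5.67×10⁻⁸)]^(1/4) = (1.51×10⁸)^(1/4) = 111 K.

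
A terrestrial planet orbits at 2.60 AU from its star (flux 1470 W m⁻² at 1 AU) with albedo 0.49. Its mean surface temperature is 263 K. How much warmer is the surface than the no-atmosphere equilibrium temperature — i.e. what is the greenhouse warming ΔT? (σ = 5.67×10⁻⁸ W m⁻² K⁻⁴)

ΔT ≈ 114.3 K

S = 1470/2.60² = 217.5 W m⁻².
T_eq = [S(1−A)/(4σ)]^(1/4) = [217.5×0.51/(4×5.67×10⁻⁸)]^(1/4) = 148.7 K.
ΔT = T_surf − T_eq = 263 − 148.7.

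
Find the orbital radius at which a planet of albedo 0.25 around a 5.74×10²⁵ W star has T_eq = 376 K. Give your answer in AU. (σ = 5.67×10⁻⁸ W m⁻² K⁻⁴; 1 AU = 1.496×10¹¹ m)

From T_eq⁴ = L(1−A)/(16πσd²): d = √[L(1−A)/(16πσT_eq⁴)].
d = √[5.74×10²⁵ × 0.75 / (16π × 5.67×10⁻⁸ × (376)⁴)] = 2.75×10¹⁰ m = 0.184 AU.

d ≈ 0.184 AU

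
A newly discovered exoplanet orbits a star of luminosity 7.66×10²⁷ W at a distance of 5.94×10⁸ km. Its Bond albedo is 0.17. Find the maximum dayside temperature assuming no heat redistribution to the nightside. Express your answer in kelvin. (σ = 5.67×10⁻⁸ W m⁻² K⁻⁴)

T_ss ≈ 399 K

d = 5.94×10⁸ km = 5.94×10¹¹ m.
Flux: S = L/(4πd²) = 7.66×10²⁷/(4π×(5.94×10¹¹)²) = 1730 W m⁻².
With no redistribution each surface element balances locally: S(1−A) = σT⁴.
T = [1730 × 0.83 / 5.67×10⁻⁸]^(1/4) = (2.53×10¹⁰)^(1/4) = 399 K.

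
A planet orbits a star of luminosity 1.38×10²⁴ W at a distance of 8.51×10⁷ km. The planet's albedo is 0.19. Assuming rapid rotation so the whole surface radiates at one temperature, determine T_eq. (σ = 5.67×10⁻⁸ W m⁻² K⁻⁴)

d = 8.51×10⁷ km = 8.51×10¹⁰ m.
Flux: S = L/(4πd²) = 1.38×10²⁴/(4π×(8.51×10¹⁰)²) = 15.2 W m⁻².
Energy balance: absorbed = emitted ⇒ πR²·S(1−A) = 4πR²·σT_eq⁴, so T_eq⁴ = S(1−A)/(4σ).
T_eq = [15.2 × 0.81 / (4 × 5.67×10⁻⁸)]^(1/4) = (5.42×10⁷)^(1/4) = 85.8 K.

T_eq ≈ 85.8 K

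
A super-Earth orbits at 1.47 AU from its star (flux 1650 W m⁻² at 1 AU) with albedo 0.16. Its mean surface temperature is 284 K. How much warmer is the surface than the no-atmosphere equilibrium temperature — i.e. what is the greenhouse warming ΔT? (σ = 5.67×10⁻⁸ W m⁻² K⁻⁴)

ΔT ≈ 53.4 K

S = 1650/1.47² = 763.6 W m⁻².
T_eq = [S(1−A)/(4σ)]^(1/4) = [763.6×0.84/(4×5.67×10⁻⁸)]^(1/4) = 230.6 K.
ΔT = T_surf − T_eq = 284 − 230.6.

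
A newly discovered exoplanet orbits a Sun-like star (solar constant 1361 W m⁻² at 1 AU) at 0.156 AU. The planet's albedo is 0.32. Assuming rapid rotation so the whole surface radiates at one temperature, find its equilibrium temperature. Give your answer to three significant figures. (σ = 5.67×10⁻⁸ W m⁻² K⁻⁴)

T_eq ≈ 640 K

Flux at 0.156 AU: S = 1361/0.156² = 5.59×10⁴ W m⁻².
Energy balance: absorbed = emitted ⇒ πR²·S(1−A) = 4πR²·σT_eq⁴, so T_eq⁴ = S(1−A)/(4σ).
T_eq = [5.59×10⁴ × 0.68 / (4 × 5.67×10⁻⁸)]^(1/4) = (1.68×10¹¹)^(1/4) = 640 K.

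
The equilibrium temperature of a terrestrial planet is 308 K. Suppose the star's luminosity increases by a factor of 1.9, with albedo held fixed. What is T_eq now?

T_eq ≈ 362 K

T_eq ∝ L^(1/4) · d^(−1/2).
T′ = 308 × 1.9^(1/4) = 362 K.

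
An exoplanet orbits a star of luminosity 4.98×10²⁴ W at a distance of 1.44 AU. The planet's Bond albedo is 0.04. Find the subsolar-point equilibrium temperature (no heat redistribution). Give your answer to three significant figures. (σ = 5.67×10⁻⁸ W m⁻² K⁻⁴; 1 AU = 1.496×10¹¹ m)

T_ss ≈ 110 K

d = 1.44 AU = 2.15×10¹¹ m.
Flux: S = L/(4πd²) = 4.98×10²⁴/(4π×(2.15×10¹¹)²) = 8.54 W m⁻².
At the subsolar point the surface absorbs S(1−A) and emits σT⁴ per unit area — no factor of 4, since only the local patch is in balance.
T = [8.54 × 0.96 / 5.67×10⁻⁸]^(1/4) = (1.45×10⁸)^(1/4) = 110 K.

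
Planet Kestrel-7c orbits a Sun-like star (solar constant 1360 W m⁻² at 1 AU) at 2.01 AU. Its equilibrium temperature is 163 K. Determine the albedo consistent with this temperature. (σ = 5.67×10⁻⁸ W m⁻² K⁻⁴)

A ≈ 0.52

Flux at 2.01 AU: S = 1360/2.01² = 337 W m⁻².
From T_eq⁴ = S(1−A)/(4σ): 1−A = 4σT_eq⁴/S.
1−A = 4 × 5.67×10⁻⁸ × (163)⁴ / 337 = 0.476.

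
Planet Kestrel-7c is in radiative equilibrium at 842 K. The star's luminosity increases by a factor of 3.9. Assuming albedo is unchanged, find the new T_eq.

T_eq ≈ 1180 K

T_eq ∝ L^(1/4) · d^(−1/2).
T′ = 842 × 3.9^(1/4) = 1180 K.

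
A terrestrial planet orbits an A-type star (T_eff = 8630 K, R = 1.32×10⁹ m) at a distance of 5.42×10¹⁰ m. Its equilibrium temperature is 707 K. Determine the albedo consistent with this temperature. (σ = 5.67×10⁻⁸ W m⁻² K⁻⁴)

L = 4πR_⋆²σT_⋆⁴ = 4π(1.32×10⁹)² × 5.67×10⁻⁸ × (8630)⁴ = 6.89×10²⁷ W.
S = L/(4πd²) = 1.87×10⁵ W m⁻².
From T_eq⁴ = S(1−A)/(4σ): 1−A = 4σT_eq⁴/S.
1−A = 4 × 5.67×10⁻⁸ × (707)⁴ / 1.87×10⁵ = 0.304.

A ≈ 0.70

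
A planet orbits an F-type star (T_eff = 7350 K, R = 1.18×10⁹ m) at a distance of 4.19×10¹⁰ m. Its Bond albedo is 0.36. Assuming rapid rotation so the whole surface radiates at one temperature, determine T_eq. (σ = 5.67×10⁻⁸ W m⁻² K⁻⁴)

T_eq ≈ 780 K

L = 4πR_⋆²σT_⋆⁴ = 4π(1.18×10⁹)² × 5.67×10⁻⁸ × (7350)⁴ = 2.90×10²⁷ W.
S = L/(4πd²) = 1.31×10⁵ W m⁻².
Energy balance: absorbed = emitted ⇒ πR²·S(1−A) = 4πR²·σT_eq⁴, so T_eq⁴ = S(1−A)/(4σ).
T_eq = [1.31×10⁵ × 0.64 / (4 × 5.67×10⁻⁸)]^(1/4) = (3.70×10¹¹)^(1/4) = 780 K.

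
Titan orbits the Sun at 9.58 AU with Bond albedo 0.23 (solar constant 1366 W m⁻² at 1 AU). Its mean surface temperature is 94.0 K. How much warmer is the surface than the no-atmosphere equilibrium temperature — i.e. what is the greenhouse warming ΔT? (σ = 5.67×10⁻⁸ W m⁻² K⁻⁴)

ΔT ≈ 9.7 K

S = 1366/9.58² = 14.88 W m⁻².
T_eq = [S(1−A)/(4σ)]^(1/4) = [14.88×0.77/(4×5.67×10⁻⁸)]^(1/4) = 84.3 K.
ΔT = T_surf − T_eq = 94 − 84.3.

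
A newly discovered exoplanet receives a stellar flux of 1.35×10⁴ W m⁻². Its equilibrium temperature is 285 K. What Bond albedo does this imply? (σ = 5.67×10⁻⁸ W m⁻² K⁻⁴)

A ≈ 0.89

From T_eq⁴ = S(1−A)/(4σ): 1−A = 4σT_eq⁴/S.
1−A = 4 × 5.67×10⁻⁸ × (285)⁴ / 1.35×10⁴ = 0.111.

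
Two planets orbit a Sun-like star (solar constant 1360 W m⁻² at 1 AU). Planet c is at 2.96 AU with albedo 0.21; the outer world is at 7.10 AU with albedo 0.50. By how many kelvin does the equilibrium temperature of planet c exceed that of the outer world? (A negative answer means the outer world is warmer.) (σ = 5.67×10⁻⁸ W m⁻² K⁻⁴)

ΔT ≈ 64.7 K

T_eq = [S₀(1−A)/(4σd²)]^(1/4), so T ∝ (1−A)^(1/4) / √d.
T₁ = [1360×0.79/(4×5.67×10⁻⁸×2.96²)]^(1/4) = 152.49 K.
T₂ = [1360×0.50/(4×5.67×10⁻⁸×7.10²)]^(1/4) = 87.82 K.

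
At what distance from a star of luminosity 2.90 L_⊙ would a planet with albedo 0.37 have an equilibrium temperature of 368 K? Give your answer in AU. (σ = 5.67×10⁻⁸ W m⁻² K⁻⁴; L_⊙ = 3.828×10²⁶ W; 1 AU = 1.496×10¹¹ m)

d ≈ 0.773 AU

L = 2.90 × 3.828×10²⁶ = 1.11×10²⁷ W.
From T_eq⁴ = L(1−A)/(16πσd²): d = √[L(1−A)/(16πσT_eq⁴)].
d = √[1.11×10²⁷ × 0.63 / (16π × 5.67×10⁻⁸ × (368)⁴)] = 1.16×10¹¹ m = 0.773 AU.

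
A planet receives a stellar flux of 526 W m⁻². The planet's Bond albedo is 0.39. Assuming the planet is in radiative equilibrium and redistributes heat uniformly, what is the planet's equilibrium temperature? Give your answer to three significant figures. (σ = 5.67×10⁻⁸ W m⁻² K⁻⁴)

T_eq ≈ 194 K

Energy balance: absorbed = emitted ⇒ πR²·S(1−A) = 4πR²·σT_eq⁴, so T_eq⁴ = S(1−A)/(4σ).
T_eq = [526 × 0.61 / (4 × 5.67×10⁻⁸)]^(1/4) = (1.41×10⁹)^(1/4) = 194 K.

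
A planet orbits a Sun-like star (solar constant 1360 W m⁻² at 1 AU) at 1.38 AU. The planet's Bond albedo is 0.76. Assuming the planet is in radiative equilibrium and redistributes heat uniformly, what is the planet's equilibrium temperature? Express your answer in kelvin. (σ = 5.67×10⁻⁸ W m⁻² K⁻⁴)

Flux at 1.38 AU: S = 1360/1.38² = 714 W m⁻².
Energy balance: absorbed = emitted ⇒ πR²·S(1−A) = 4πR²·σT_eq⁴, so T_eq⁴ = S(1−A)/(4σ).
T_eq = [714 × 0.24 / (4 × 5.67×10⁻⁸)]^(1/4) = (7.56×10⁸)^(1/4) = 166 K.

T_eq ≈ 166 K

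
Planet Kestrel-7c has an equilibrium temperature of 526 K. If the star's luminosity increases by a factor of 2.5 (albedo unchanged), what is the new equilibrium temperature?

T_eq ≈ 661 K

T_eq ∝ L^(1/4) · d^(−1/2).
T′ = 526 × 2.5^(1/4) = 661 K.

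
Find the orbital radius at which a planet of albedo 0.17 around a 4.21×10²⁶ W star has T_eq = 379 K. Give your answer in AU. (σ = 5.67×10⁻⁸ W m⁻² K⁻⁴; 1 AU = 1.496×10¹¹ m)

d ≈ 0.515 AU

From T_eq⁴ = L(1−A)/(16πσd²): d = √[L(1−A)/(16πσT_eq⁴)].
d = √[4.21×10²⁶ × 0.83 / (16π × 5.67×10⁻⁸ × (379)⁴)] = 7.71×10¹⁰ m = 0.515 AU.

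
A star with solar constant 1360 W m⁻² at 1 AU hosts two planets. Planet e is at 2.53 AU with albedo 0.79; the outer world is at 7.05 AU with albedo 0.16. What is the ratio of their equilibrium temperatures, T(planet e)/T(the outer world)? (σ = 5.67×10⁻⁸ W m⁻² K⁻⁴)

T_eq = [S₀(1−A)/(4σd²)]^(1/4), so T ∝ (1−A)^(1/4) / √d.
T₁ = [1360×0.21/(4×5.67×10⁻⁸×2.53²)]^(1/4) = 118.43 K.
T₂ = [1360×0.84/(4×5.67×10⁻⁸×7.05²)]^(1/4) = 100.33 K.

T₁/T₂ ≈ 1.180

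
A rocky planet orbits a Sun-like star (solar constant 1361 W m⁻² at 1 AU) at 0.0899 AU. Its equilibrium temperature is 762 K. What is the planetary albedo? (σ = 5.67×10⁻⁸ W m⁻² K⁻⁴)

Flux at 0.0899 AU: S = 1361/0.0899² = 1.68×10⁵ W m⁻².
From T_eq⁴ = S(1−A)/(4σ): 1−A = 4σT_eq⁴/S.
1−A = 4 × 5.67×10⁻⁸ × (762)⁴ / 1.68×10⁵ = 0.454.

A ≈ 0.55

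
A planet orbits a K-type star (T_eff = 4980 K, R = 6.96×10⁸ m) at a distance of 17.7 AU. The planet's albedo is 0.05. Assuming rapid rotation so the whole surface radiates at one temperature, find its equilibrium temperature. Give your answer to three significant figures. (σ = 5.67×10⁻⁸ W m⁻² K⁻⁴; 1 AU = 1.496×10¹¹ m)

T_eq ≈ 56.4 K

d = 17.7 AU = 2.65×10¹² m.
L = 4πR_⋆²σT_⋆⁴ = 4π(6.96×10⁸)² × 5.67×10⁻⁸ × (4980)⁴ = 2.12×10²⁶ W.
S = L/(4πd²) = 2.41 W m⁻².
Energy balance: absorbed = emitted ⇒ πR²·S(1−A) = 4πR²·σT_eq⁴, so T_eq⁴ = S(1−A)/(4σ).
T_eq = [2.41 × 0.95 / (4 × 5.67×10⁻⁸)]^(1/4) = (1.01×10⁷)^(1/4) = 56.4 K.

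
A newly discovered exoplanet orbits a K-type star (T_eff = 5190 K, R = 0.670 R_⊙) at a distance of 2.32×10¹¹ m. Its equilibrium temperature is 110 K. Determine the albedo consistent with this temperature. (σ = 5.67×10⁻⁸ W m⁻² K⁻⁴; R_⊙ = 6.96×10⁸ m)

R_⋆ = 0.670 × 6.96×10⁸ = 4.66×10⁸ m.
L = 4πR_⋆²σT_⋆⁴ = 4π(4.66×10⁸)² × 5.67×10⁻⁸ × (5190)⁴ = 1.12×10²⁶ W.
S = L/(4πd²) = 166 W m⁻².
From T_eq⁴ = S(1−A)/(4σ): 1−A = 4σT_eq⁴/S.
1−A = 4 × 5.67×10⁻⁸ × (110)⁴ / 166 = 0.200.

A ≈ 0.80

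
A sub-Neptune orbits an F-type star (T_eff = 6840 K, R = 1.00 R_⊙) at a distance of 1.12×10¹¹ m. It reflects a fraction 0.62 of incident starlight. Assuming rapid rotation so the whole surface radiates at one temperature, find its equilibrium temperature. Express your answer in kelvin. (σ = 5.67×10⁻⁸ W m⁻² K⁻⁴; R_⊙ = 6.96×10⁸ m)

T_eq ≈ 299 K

R_⋆ = 1.00 × 6.96×10⁸ = 6.96×10⁸ m.
L = 4πR_⋆²σT_⋆⁴ = 4π(6.96×10⁸)² × 5.67×10⁻⁸ × (6840)⁴ = 7.56×10²⁶ W.
S = L/(4πd²) = 4790 W m⁻².
Energy balance: absorbed = emitted ⇒ πR²·S(1−A) = 4πR²·σT_eq⁴, so T_eq⁴ = S(1−A)/(4σ).
T_eq = [4790 × 0.38 / (4 × 5.67×10⁻⁸)]^(1/4) = (8.03×10⁹)^(1/4) = 299 K.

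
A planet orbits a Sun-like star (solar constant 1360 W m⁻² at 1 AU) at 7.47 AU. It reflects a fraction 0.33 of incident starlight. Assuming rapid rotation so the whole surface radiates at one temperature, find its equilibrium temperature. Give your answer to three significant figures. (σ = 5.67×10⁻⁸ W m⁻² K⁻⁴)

Flux at 7.47 AU: S = 1360/7.47² = 24.4 W m⁻².
Energy balance: absorbed = emitted ⇒ πR²·S(1−A) = 4πR²·σT_eq⁴, so T_eq⁴ = S(1−A)/(4σ).
T_eq = [24.4 × 0.67 / (4 × 5.67×10⁻⁸)]^(1/4) = (7.20×10⁷)^(1/4) = 92.1 K.

T_eq ≈ 92.1 K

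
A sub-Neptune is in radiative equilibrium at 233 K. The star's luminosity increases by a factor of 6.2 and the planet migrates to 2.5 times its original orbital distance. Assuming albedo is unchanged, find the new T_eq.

T_eq ∝ L^(1/4) · d^(−1/2).
T′ = 233 × 6.2^(1/4) / 2.5^(1/2) = 233 K.

T_eq ≈ 233 K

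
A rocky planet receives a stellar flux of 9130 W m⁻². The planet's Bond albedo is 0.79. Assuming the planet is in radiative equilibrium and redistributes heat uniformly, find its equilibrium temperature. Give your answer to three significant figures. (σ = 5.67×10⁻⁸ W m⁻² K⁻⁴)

Energy balance: absorbed = emitted ⇒ πR²·S(1−A) = 4πR²·σT_eq⁴, so T_eq⁴ = S(1−A)/(4σ).
T_eq = [9130 × 0.21 / (4 × 5.67×10⁻⁸)]^(1/4) = (8.45×10⁹)^(1/4) = 303 K.

T_eq ≈ 303 K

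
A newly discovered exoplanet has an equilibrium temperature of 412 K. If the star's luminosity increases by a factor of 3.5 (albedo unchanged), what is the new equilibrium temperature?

T_eq ∝ L^(1/4) · d^(−1/2).
T′ = 412 × 3.5^(1/4) = 564 K.

T_eq ≈ 564 K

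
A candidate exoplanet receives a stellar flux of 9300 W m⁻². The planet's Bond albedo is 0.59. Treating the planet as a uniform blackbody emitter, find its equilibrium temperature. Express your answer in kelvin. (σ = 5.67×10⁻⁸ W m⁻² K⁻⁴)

T_eq ≈ 360 K

Energy balance: absorbed = emitted ⇒ πR²·S(1−A) = 4πR²·σT_eq⁴, so T_eq⁴ = S(1−A)/(4σ).
T_eq = [9300 × 0.41 / (4 × 5.67×10⁻⁸)]^(1/4) = (1.68×10¹⁰)^(1/4) = 360 K.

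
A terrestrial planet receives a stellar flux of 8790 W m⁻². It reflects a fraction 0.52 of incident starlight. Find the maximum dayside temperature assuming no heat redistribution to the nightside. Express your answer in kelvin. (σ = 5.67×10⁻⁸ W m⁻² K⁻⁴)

With no redistribution each surface element balances locally: S(1−A) = σT⁴.
T = [8790 × 0.48 / 5.67×10⁻⁸]^(1/4) = (7.44×10¹⁰)^(1/4) = 522 K.

T_ss ≈ 522 K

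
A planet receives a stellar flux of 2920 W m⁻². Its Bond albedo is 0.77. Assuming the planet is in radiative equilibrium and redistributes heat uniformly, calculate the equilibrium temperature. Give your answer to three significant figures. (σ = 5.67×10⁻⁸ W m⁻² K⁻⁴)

T_eq ≈ 233 K

Energy balance: absorbed = emitted ⇒ πR²·S(1−A) = 4πR²·σT_eq⁴, so T_eq⁴ = S(1−A)/(4σ).
T_eq = [2920 × 0.23 / (4 × 5.67×10⁻⁸)]^(1/4) = (2.96×10⁹)^(1/4) = 233 K.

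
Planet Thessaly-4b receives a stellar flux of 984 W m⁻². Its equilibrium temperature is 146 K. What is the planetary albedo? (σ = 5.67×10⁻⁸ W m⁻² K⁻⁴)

A ≈ 0.90

From T_eq⁴ = S(1−A)/(4σ): 1−A = 4σT_eq⁴/S.
1−A = 4 × 5.67×10⁻⁸ × (146)⁴ / 984 = 0.105.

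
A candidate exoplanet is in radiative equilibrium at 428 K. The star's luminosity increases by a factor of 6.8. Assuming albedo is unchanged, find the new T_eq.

T_eq ≈ 691 K

T_eq ∝ L^(1/4) · d^(−1/2).
T′ = 428 × 6.8^(1/4) = 691 K.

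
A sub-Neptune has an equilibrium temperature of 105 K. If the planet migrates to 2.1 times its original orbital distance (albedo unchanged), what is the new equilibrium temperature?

T_eq ≈ 72.5 K

T_eq ∝ L^(1/4) · d^(−1/2).
T′ = 105 / 2.1^(1/2) = 72.5 K.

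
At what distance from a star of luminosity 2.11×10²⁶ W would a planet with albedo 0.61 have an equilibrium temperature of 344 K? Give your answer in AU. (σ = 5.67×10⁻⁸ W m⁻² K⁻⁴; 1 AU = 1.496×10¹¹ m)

From T_eq⁴ = L(1−A)/(16πσd²): d = √[L(1−A)/(16πσT_eq⁴)].
d = √[2.11×10²⁶ × 0.39 / (16π × 5.67×10⁻⁸ × (344)⁴)] = 4.54×10¹⁰ m = 0.304 AU.

d ≈ 0.304 AU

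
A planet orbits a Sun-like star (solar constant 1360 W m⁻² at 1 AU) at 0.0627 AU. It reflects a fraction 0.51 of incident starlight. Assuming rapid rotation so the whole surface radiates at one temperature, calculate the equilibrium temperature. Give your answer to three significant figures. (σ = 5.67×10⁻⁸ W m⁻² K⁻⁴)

Flux at 0.0627 AU: S = 1360/0.0627² = 3.46×10⁵ W m⁻².
Energy balance: absorbed = emitted ⇒ πR²·S(1−A) = 4πR²·σT_eq⁴, so T_eq⁴ = S(1−A)/(4σ).
T_eq = [3.46×10⁵ × 0.49 / (4 × 5.67×10⁻⁸)]^(1/4) = (7.47×10¹¹)^(1/4) = 930 K.

T_eq ≈ 930 K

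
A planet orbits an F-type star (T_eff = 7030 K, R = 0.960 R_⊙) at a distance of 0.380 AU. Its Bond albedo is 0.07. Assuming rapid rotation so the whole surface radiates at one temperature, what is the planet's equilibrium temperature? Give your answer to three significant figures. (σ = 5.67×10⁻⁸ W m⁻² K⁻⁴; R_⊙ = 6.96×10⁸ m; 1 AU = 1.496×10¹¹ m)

R_⋆ = 0.960 × 6.96×10⁸ = 6.68×10⁸ m.
d = 0.380 AU = 5.68×10¹⁰ m.
L = 4πR_⋆²σT_⋆⁴ = 4π(6.68×10⁸)² × 5.67×10⁻⁸ × (7030)⁴ = 7.77×10²⁶ W.
S = L/(4πd²) = 1.91×10⁴ W m⁻².
Energy balance: absorbed = emitted ⇒ πR²·S(1−A) = 4πR²·σT_eq⁴, so T_eq⁴ = S(1−A)/(4σ).
T_eq = [1.91×10⁴ × 0.93 / (4 × 5.67×10⁻⁸)]^(1/4) = (7.84×10¹⁰)^(1/4) = 529 K.

T_eq ≈ 529 K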